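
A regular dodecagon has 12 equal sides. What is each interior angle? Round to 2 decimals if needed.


Shape: regular dodecagon (12 sides)
Formula: interior angle = (n - 2) * 180 / n
(n - 2) = 10
(n - 2) * 180 = 1800
angle = 1800 / 12
angle = 150
150 degrees


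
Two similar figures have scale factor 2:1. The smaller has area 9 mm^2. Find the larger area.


Linear scale factor k = 2
Original area = 9 mm^2
Rule: under a linear scaling by k, areas scale by k^2.
k^2 = 2^2 = 4
New area = 9 * 4
New area = 36
36 mm^2


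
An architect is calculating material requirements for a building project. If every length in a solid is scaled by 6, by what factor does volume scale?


Linear scale factor k = 6
Rule: under a linear scaling by k, volumes scale by k^3.
k^3 = 6 * 6 * 6
k^3 = 36 * 6
k^3 = 216
Volume scales by a factor of 216.
216 (dimensionless)


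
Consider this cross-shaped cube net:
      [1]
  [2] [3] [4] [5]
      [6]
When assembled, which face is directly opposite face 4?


Net: cross layout. Take square 3 as the base (bottom).
Fold the four squares in the horizontal row up around 3: 2 -> left, 4 -> right, 5 wraps to the top.
Fold 1 and 6 up from 3: 1 -> back, 6 -> front.
Opposite pairs are therefore: (1, 6), (2, 4), (3, 5).
Face 4 is opposite face 2.
face 2


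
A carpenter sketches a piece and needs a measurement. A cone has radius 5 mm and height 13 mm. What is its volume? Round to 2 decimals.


Shape: cone
Radius r = 5 mm, Height h = 13 mm
Formula: V = (1/3) * pi * r^2 * h
r^2 = 25
pi * r^2 * h = pi * 25 * 13 = 325 * pi
V = 325 * pi / 3
V = 340.34
340.34 mm^3


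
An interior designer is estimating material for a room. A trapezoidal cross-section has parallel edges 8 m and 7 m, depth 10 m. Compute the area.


Shape: trapezoid
Parallel sides a = 8 m, b = 7 m; Height h = 10 m
Formula: A = (a + b) * h / 2
a + b = 8 + 7 = 15
A = 15 * 10 / 2
A = 150 / 2
A = 75
75 m^2


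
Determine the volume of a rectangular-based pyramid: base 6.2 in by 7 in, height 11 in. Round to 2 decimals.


Shape: rectangular pyramid
Base: 6.2 in x 7 in, Height h = 11 in
Formula: V = (1/3) * base_area * h
base_area = 6.2 * 7 = 43.4
base_area * h = 43.4 * 11 = 477.4
V = 477.4 / 3
V = 159.13
159.13 in^3


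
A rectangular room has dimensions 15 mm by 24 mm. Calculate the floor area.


Shape: rectangle
Length l = 15 mm, Width w = 24 mm
Formula: A = l * w
A = 15 * 24
A = 360
360 mm^2


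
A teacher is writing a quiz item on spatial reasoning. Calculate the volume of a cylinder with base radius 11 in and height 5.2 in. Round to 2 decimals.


Shape: cylinder
Radius r = 11 in, Height h = 5.2 in
Formula: V = pi * r^2 * h
r^2 = 121
V = pi * 121 * 5.2
V = 629.2 * pi
V = 1976.69
1976.69 in^3


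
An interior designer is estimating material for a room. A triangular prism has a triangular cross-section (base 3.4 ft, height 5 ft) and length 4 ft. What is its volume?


Shape: triangular prism
Triangle base = 3.4 ft, triangle height = 5 ft, prism length L = 4 ft
Formula: V = (1/2 * b * h_tri) * L
Cross-section area = 0.5 * 3.4 * 5 = 8.5
V = 8.5 * 4
V = 34
34 ft^3


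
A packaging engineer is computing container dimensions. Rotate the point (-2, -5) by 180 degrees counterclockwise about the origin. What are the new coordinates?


Transformation: rotation about the origin
Original point: (-2, -5)
Rule for 180 deg: (x, y) -> (-x, -y)
Apply: (-2, -5) -> (2, 5)
(2, 5)


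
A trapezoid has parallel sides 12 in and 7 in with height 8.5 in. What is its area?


Shape: trapezoid
Parallel sides a = 12 in, b = 7 in; Height h = 8.5 in
Formula: A = (a + b) * h / 2
a + b = 12 + 7 = 19
A = 19 * 8.5 / 2
A = 161.5 / 2
A = 80.75
80.75 in^2


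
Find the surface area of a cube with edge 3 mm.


Shape: cube
Side s = 3 mm
A cube has 6 square faces.
Formula: SA = 6 * s^2
s^2 = 9
SA = 6 * 9
SA = 54
54 mm^2


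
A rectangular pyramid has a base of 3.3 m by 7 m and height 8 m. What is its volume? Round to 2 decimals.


Shape: rectangular pyramid
Base: 3.3 m x 7 m, Height h = 8 m
Formula: V = (1/3) * base_area * h
base_area = 3.3 * 7 = 23.1
base_area * h = 23.1 * 8 = 184.8
V = 184.8 / 3
V = 61.6
61.6 m^3


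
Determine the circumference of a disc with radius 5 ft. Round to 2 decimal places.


Shape: circle
Radius r = 5 ft
Formula: C = 2 * pi * r
C = 2 * pi * 5
C = 10 * pi
C = 31.42
31.42 ft


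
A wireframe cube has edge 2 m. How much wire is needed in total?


Shape: cube
Side s = 2 m
A cube has 12 edges, all equal.
Formula: total edge length = 12 * s
Total = 12 * 2
Total = 24
24 m


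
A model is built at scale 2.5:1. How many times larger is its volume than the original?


Linear scale factor k = 2.5
Rule: under a linear scaling by k, volumes scale by k^3.
k^3 = 2.5 * 2.5 * 2.5
k^3 = 6.25 * 2.5
k^3 = 15.625
Volume scales by a factor of 15.625.
15.625 (dimensionless)


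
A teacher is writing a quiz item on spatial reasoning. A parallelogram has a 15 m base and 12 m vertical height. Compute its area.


Shape: parallelogram
Base b = 15 m, Height h = 12 m
Formula: A = b * h
A = 15 * 12
A = 180
180 m^2


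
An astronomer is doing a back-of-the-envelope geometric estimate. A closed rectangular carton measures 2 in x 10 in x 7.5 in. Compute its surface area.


Shape: rectangular prism
l = 2 in, w = 10 in, h = 7.5 in
Formula: SA = 2(lw + lh + wh)
lw = 20, lh = 15, wh = 75
lw + lh + wh = 110
SA = 2 * 110
SA = 220
220 in^2


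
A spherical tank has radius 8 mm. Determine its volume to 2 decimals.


Shape: sphere
Radius r = 8 mm
Formula: V = (4/3) * pi * r^3
r^3 = 512
(4/3) * 512 = 682.666667
V = 682.666667 * pi
V = 2144.66
2144.66 mm^3


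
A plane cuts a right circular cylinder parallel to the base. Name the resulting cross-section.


Solid: right circular cylinder
Cutting plane: parallel to the base
Visualize the intersection of the plane with the solid's surface.
The boundary of the cut region is a circle.
circle


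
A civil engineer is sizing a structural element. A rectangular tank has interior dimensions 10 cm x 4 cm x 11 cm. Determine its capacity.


Shape: rectangular prism
l = 10 cm, w = 4 cm, h = 11 cm
Formula: V = l * w * h
V = 10 * 4 * 11
V = 40 * 11
V = 440
440 cm^3


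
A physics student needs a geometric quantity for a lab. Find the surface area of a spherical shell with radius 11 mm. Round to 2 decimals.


Shape: sphere
Radius r = 11 mm
Formula: SA = 4 * pi * r^2
r^2 = 121
SA = 4 * pi * 121
SA = 484 * pi
SA = 1520.53
1520.53 mm^2


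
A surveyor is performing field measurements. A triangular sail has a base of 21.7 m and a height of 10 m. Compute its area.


Shape: triangle
Base b = 21.7 m, Height h = 10 m
Formula: A = (1/2) * b * h
A = 0.5 * 21.7 * 10
A = 0.5 * 217
A = 108.5
108.5 m^2


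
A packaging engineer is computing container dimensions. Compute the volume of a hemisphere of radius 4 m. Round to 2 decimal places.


Shape: hemisphere (half of a sphere)
Radius r = 4 m
Formula: V = (1/2) * (4/3) * pi * r^3 = (2/3) * pi * r^3
r^3 = 64
(2/3) * 64 = 42.666667
V = 42.666667 * pi
V = 134.04
134.04 m^3


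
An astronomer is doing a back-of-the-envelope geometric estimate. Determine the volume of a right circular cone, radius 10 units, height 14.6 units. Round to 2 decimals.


Shape: cone
Radius r = 10 units, Height h = 14.6 units
Formula: V = (1/3) * pi * r^2 * h
r^2 = 100
pi * r^2 * h = pi * 100 * 14.6 = 1460 * pi
V = 1460 * pi / 3
V = 1528.91
1528.91 units^3


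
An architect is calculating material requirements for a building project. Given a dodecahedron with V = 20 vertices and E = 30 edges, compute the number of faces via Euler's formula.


Polyhedron: dodecahedron
Euler's formula for convex polyhedra: V - E + F = 2
Given: V = 20 vertices and E = 30 edges
Solve for F:
F = 2 + E - V = 2 + 30 - 20 = 12
12 faces


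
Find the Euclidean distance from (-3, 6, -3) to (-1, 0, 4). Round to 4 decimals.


3D distance between two points
P1 = (-3, 6, -3), P2 = (-1, 0, 4)
Formula: d = sqrt((x2-x1)^2 + (y2-y1)^2 + (z2-z1)^2)
dx = -1 - -3 = 2
dy = 0 - 6 = -6
dz = 4 - -3 = 7
dx^2 + dy^2 + dz^2 = 4 + 36 + 49 = 89
d = sqrt(89)
d = 9.434
9.434 units


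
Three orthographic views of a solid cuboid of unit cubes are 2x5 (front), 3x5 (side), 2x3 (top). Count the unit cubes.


Orthographic views of a solid rectangular block:
Front view 2 x 5 -> length = 2, height = 5
Side view 3 x 5 -> width = 3, height = 5 (consistent)
Top view 2 x 3 -> confirms length = 2, width = 3
The block is 2 x 3 x 5.
Total unit cubes = 2 * 3 * 5 = 30
30 unit cubes


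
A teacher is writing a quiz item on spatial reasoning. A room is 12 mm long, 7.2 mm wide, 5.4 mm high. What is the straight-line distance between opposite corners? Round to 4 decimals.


Shape: rectangular box (space diagonal)
l = 12 mm, w = 7.2 mm, h = 5.4 mm
Visualize: the diagonal of the base, then a right triangle with that diagonal and the height.
Formula: d = sqrt(l^2 + w^2 + h^2)
l^2 + w^2 + h^2 = 144 + 51.84 + 29.16 = 225
d = sqrt(225)
d = 15.0
15 mm


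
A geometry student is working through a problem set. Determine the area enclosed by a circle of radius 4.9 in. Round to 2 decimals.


Shape: circle
Radius r = 4.9 in
Formula: A = pi * r^2
r^2 = 4.9^2 = 24.01
A = pi * 24.01
A = 75.43
75.43 in^2


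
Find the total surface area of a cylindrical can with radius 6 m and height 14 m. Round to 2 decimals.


Shape: closed cylinder
Radius r = 6 m, Height h = 14 m
Formula: SA = 2*pi*r^2 + 2*pi*r*h = 2*pi*r*(r + h)
r + h = 20
2 * r * (r + h) = 2 * 6 * 20 = 240
SA = 240 * pi
SA = 753.98
753.98 m^2


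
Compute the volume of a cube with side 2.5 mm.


Shape: cube
Side s = 2.5 mm
Formula: V = s^3
V = 2.5 * 2.5 * 2.5
V = 6.25 * 2.5
V = 15.625
15.625 mm^3


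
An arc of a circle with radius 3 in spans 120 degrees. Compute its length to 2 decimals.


Shape: circular arc
Radius r = 3 in, Angle = 120 degrees
Formula: L = (angle/360) * 2 * pi * r
2 * pi * r = 6 * pi
L = (120/360) * 6 * pi
L = 2 * pi
L = 6.28
6.28 in


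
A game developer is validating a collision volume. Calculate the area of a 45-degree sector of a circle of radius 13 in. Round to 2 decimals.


Shape: circular sector
Radius r = 13 in, Angle = 45 degrees
Formula: A = (angle/360) * pi * r^2
r^2 = 169
Fraction of circle = 45/360
A = (45/360) * pi * 169
A = 21.125 * pi
A = 66.37
66.37 in^2


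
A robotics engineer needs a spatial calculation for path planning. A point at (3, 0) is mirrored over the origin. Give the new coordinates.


Transformation: reflection
Original point: (3, 0)
Rule for reflection through the origin: (x, y) -> (-x, -y)
Apply: (3, 0) -> (-3, 0)
(-3, 0)


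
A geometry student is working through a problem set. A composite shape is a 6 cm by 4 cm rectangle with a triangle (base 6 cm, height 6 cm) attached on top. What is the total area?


Composite shape: rectangle + triangle
Rectangle area = 6 * 4 = 24
Triangle area = 0.5 * 6 * 6 = 18
Total = 24 + 18
Total = 42
42 cm^2


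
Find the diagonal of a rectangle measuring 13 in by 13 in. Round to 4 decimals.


Shape: rectangle (diagonal via Pythagoras)
Sides: 13 in and 13 in
Formula: d = sqrt(l^2 + w^2)
l^2 = 169, w^2 = 169
l^2 + w^2 = 338
d = sqrt(338)
d = 18.3848
18.3848 in


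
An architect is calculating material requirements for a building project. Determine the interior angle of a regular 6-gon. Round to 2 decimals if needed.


Shape: regular hexagon (6 sides)
Formula: interior angle = (n - 2) * 180 / n
(n - 2) = 4
(n - 2) * 180 = 720
angle = 720 / 6
angle = 120
120 degrees


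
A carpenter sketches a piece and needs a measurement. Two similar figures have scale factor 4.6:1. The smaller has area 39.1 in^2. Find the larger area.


Linear scale factor k = 4.6
Original area = 39.1 in^2
Rule: under a linear scaling by k, areas scale by k^2.
k^2 = 4.6^2 = 21.16
New area = 39.1 * 21.16
New area = 827.356
827.356 in^2


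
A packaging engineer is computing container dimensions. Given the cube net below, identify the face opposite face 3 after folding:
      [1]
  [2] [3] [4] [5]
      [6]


Net: cross layout. Take square 3 as the base (bottom).
Fold the four squares in the horizontal row up around 3: 2 -> left, 4 -> right, 5 wraps to the top.
Fold 1 and 6 up from 3: 1 -> back, 6 -> front.
Opposite pairs are therefore: (1, 6), (2, 4), (3, 5).
Face 3 is opposite face 5.
face 5


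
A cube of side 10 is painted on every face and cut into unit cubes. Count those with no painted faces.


Large cube: 10 x 10 x 10, cut into unit cubes.
n = 10, so n - 2 = 8
Unpainted cubes form the interior (n - 2)^3 block.
(n - 2)^3 = 8^3 = 512
512 unit cubes


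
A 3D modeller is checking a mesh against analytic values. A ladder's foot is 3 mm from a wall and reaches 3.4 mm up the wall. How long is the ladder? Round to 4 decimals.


Shape: right triangle
Legs a = 3 mm, b = 3.4 mm
Formula: c = sqrt(a^2 + b^2)
a^2 = 9, b^2 = 11.56
a^2 + b^2 = 20.56
c = sqrt(20.56)
c = 4.5343
4.5343 mm


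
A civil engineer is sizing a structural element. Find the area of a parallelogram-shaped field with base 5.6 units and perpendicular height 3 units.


Shape: parallelogram
Base b = 5.6 units, Height h = 3 units
Formula: A = b * h
A = 5.6 * 3
A = 16.8
16.8 units^2


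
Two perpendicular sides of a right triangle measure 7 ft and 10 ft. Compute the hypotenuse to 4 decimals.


Shape: right triangle
Legs a = 7 ft, b = 10 ft
Formula: c = sqrt(a^2 + b^2)
a^2 = 49, b^2 = 100
a^2 + b^2 = 149
c = sqrt(149)
c = 12.2066
12.2066 ft


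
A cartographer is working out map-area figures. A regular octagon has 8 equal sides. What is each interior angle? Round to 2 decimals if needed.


Shape: regular octagon (8 sides)
Formula: interior angle = (n - 2) * 180 / n
(n - 2) = 6
(n - 2) * 180 = 1080
angle = 1080 / 8
angle = 135
135 degrees


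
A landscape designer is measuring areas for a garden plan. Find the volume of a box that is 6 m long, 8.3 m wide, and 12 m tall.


Shape: rectangular prism
l = 6 m, w = 8.3 m, h = 12 m
Formula: V = l * w * h
V = 6 * 8.3 * 12
V = 49.8 * 12
V = 597.6
597.6 m^3


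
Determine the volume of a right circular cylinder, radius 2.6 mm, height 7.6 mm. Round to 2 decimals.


Shape: cylinder
Radius r = 2.6 mm, Height h = 7.6 mm
Formula: V = pi * r^2 * h
r^2 = 6.76
V = pi * 6.76 * 7.6
V = 51.376 * pi
V = 161.4
161.4 mm^3


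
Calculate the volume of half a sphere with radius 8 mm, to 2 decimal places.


Shape: hemisphere (half of a sphere)
Radius r = 8 mm
Formula: V = (1/2) * (4/3) * pi * r^3 = (2/3) * pi * r^3
r^3 = 512
(2/3) * 512 = 341.333333
V = 341.333333 * pi
V = 1072.33
1072.33 mm^3


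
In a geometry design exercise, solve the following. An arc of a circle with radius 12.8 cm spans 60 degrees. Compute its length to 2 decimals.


Shape: circular arc
Radius r = 12.8 cm, Angle = 60 degrees
Formula: L = (angle/360) * 2 * pi * r
2 * pi * r = 25.6 * pi
L = (60/360) * 25.6 * pi
L = 4.266667 * pi
L = 13.4
13.4 cm


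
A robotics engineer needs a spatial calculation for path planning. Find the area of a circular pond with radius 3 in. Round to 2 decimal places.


Shape: circle
Radius r = 3 in
Formula: A = pi * r^2
r^2 = 3^2 = 9
A = pi * 9
A = 28.27
28.27 in^2


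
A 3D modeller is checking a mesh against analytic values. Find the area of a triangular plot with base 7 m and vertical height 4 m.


Shape: triangle
Base b = 7 m, Height h = 4 m
Formula: A = (1/2) * b * h
A = 0.5 * 7 * 4
A = 0.5 * 28
A = 14
14 m^2


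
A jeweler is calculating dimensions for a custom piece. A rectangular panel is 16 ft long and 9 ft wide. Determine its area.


Shape: rectangle
Length l = 16 ft, Width w = 9 ft
Formula: A = l * w
A = 16 * 9
A = 144
144 ft^2


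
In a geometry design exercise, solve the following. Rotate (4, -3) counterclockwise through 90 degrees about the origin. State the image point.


Transformation: rotation about the origin
Original point: (4, -3)
Rule for 90 deg counterclockwise: (x, y) -> (-y, x)
Apply: (4, -3) -> (3, 4)
(3, 4)


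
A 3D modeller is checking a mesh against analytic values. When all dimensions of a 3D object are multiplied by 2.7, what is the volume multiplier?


Linear scale factor k = 2.7
Rule: under a linear scaling by k, volumes scale by k^3.
k^3 = 2.7 * 2.7 * 2.7
k^3 = 7.29 * 2.7
k^3 = 19.683
Volume scales by a factor of 19.683.
19.683 (dimensionless)


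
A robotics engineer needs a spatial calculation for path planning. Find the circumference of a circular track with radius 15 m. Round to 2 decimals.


Shape: circle
Radius r = 15 m
Formula: C = 2 * pi * r
C = 2 * pi * 15
C = 30 * pi
C = 94.25
94.25 m


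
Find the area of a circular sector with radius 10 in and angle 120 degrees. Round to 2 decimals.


Shape: circular sector
Radius r = 10 in, Angle = 120 degrees
Formula: A = (angle/360) * pi * r^2
r^2 = 100
Fraction of circle = 120/360
A = (120/360) * pi * 100
A = 33.333333 * pi
A = 104.72
104.72 in^2


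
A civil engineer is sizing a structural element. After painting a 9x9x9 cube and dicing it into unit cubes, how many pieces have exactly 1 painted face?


Large cube: 9 x 9 x 9, cut into unit cubes.
n = 9, so n - 2 = 7
Cubes with 1 painted face lie in the interior of each face.
A cube has 6 faces; each contributes (n - 2)^2 = 49 such cubes.
Count = 6 * 49 = 294
294 unit cubes


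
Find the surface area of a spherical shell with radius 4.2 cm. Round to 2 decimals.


Shape: sphere
Radius r = 4.2 cm
Formula: SA = 4 * pi * r^2
r^2 = 17.64
SA = 4 * pi * 17.64
SA = 70.56 * pi
SA = 221.67
221.67 cm^2


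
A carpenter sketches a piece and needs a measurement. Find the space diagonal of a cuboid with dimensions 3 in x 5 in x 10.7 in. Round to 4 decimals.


Shape: rectangular box (space diagonal)
l = 3 in, w = 5 in, h = 10.7 in
Visualize: the diagonal of the base, then a right triangle with that diagonal and the height.
Formula: d = sqrt(l^2 + w^2 + h^2)
l^2 + w^2 + h^2 = 9 + 25 + 114.49 = 148.49
d = sqrt(148.49)
d = 12.1856
12.1856 in


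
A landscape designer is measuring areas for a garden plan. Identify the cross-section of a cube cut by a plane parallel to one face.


Solid: cube
Cutting plane: parallel to one face
Visualize the intersection of the plane with the solid's surface.
The boundary of the cut region is a square.
square


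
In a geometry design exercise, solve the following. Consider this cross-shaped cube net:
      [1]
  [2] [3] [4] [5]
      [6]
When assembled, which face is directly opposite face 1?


Net: cross layout. Take square 3 as the base (bottom).
Fold the four squares in the horizontal row up around 3: 2 -> left, 4 -> right, 5 wraps to the top.
Fold 1 and 6 up from 3: 1 -> back, 6 -> front.
Opposite pairs are therefore: (1, 6), (2, 4), (3, 5).
Face 1 is opposite face 6.
face 6


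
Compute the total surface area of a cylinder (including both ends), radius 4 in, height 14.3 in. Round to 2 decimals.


Shape: closed cylinder
Radius r = 4 in, Height h = 14.3 in
Formula: SA = 2*pi*r^2 + 2*pi*r*h = 2*pi*r*(r + h)
r + h = 18.3
2 * r * (r + h) = 2 * 4 * 18.3 = 146.4
SA = 146.4 * pi
SA = 459.93
459.93 in^2


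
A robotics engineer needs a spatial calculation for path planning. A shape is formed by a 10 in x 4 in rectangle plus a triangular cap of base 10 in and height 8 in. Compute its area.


Composite shape: rectangle + triangle
Rectangle area = 10 * 4 = 40
Triangle area = 0.5 * 10 * 8 = 40
Total = 40 + 40
Total = 80
80 in^2


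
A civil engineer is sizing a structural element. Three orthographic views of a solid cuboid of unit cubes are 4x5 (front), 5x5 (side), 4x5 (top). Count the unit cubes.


Orthographic views of a solid rectangular block:
Front view 4 x 5 -> length = 4, height = 5
Side view 5 x 5 -> width = 5, height = 5 (consistent)
Top view 4 x 5 -> confirms length = 4, width = 5
The block is 4 x 5 x 5.
Total unit cubes = 4 * 5 * 5 = 100
100 unit cubes


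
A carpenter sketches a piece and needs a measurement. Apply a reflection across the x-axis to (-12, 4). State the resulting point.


Transformation: reflection
Original point: (-12, 4)
Rule for reflection over the x-axis: (x, y) -> (x, -y)
Apply: (-12, 4) -> (-12, -4)
(-12, -4)


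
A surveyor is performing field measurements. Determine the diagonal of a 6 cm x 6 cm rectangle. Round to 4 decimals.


Shape: rectangle (diagonal via Pythagoras)
Sides: 6 cm and 6 cm
Formula: d = sqrt(l^2 + w^2)
l^2 = 36, w^2 = 36
l^2 + w^2 = 72
d = sqrt(72)
d = 8.4853
8.4853 cm


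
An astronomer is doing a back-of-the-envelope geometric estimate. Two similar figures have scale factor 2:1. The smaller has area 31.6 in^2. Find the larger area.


Linear scale factor k = 2
Original area = 31.6 in^2
Rule: under a linear scaling by k, areas scale by k^2.
k^2 = 2^2 = 4
New area = 31.6 * 4
New area = 126.4
126.4 in^2


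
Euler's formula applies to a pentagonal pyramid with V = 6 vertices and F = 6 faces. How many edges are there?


Polyhedron: pentagonal pyramid
Euler's formula for convex polyhedra: V - E + F = 2
Given: V = 6 vertices and F = 6 faces
Solve for E:
E = V + F - 2 = 6 + 6 - 2 = 10
10 edges


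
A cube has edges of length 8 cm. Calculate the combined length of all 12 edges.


Shape: cube
Side s = 8 cm
A cube has 12 edges, all equal.
Formula: total edge length = 12 * s
Total = 12 * 8
Total = 96
96 cm


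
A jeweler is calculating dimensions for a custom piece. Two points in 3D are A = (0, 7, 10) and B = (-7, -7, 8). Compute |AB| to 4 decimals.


3D distance between two points
P1 = (0, 7, 10), P2 = (-7, -7, 8)
Formula: d = sqrt((x2-x1)^2 + (y2-y1)^2 + (z2-z1)^2)
dx = -7 - 0 = -7
dy = -7 - 7 = -14
dz = 8 - 10 = -2
dx^2 + dy^2 + dz^2 = 49 + 196 + 4 = 249
d = sqrt(249)
d = 15.7797
15.7797 units


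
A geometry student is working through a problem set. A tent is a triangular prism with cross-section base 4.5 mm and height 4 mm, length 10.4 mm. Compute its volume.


Shape: triangular prism
Triangle base = 4.5 mm, triangle height = 4 mm, prism length L = 10.4 mm
Formula: V = (1/2 * b * h_tri) * L
Cross-section area = 0.5 * 4.5 * 4 = 9
V = 9 * 10.4
V = 93.6
93.6 mm^3


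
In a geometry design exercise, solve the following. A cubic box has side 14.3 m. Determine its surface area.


Shape: cube
Side s = 14.3 m
A cube has 6 square faces.
Formula: SA = 6 * s^2
s^2 = 204.49
SA = 6 * 204.49
SA = 1226.94
1226.94 m^2


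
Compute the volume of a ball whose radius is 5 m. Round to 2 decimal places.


Shape: sphere
Radius r = 5 m
Formula: V = (4/3) * pi * r^3
r^3 = 125
(4/3) * 125 = 166.666667
V = 166.666667 * pi
V = 523.6
523.6 m^3


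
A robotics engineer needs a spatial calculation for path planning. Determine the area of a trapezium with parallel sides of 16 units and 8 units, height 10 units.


Shape: trapezoid
Parallel sides a = 16 units, b = 8 units; Height h = 10 units
Formula: A = (a + b) * h / 2
a + b = 16 + 8 = 24
A = 24 * 10 / 2
A = 240 / 2
A = 120
120 units^2


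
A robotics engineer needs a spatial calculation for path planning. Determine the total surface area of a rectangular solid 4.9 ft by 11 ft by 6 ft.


Shape: rectangular prism
l = 4.9 ft, w = 11 ft, h = 6 ft
Formula: SA = 2(lw + lh + wh)
lw = 53.9, lh = 29.4, wh = 66
lw + lh + wh = 149.3
SA = 2 * 149.3
SA = 298.6
298.6 ft^2


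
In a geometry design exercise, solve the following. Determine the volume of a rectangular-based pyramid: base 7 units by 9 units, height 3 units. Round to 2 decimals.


Shape: rectangular pyramid
Base: 7 units x 9 units, Height h = 3 units
Formula: V = (1/3) * base_area * h
base_area = 7 * 9 = 63
base_area * h = 63 * 3 = 189
V = 189 / 3
V = 63
63 units^3


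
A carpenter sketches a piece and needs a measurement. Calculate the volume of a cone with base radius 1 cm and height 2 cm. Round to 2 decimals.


Shape: cone
Radius r = 1 cm, Height h = 2 cm
Formula: V = (1/3) * pi * r^2 * h
r^2 = 1
pi * r^2 * h = pi * 1 * 2 = 2 * pi
V = 2 * pi / 3
V = 2.09
2.09 cm^3


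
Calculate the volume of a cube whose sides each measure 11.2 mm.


Shape: cube
Side s = 11.2 mm
Formula: V = s^3
V = 11.2 * 11.2 * 11.2
V = 125.44 * 11.2
V = 1404.928
1404.928 mm^3


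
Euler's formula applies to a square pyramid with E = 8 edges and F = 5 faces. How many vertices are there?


Polyhedron: square pyramid
Euler's formula for convex polyhedra: V - E + F = 2
Given: E = 8 edges and F = 5 faces
Solve for V:
V = 2 + E - F = 2 + 8 - 5 = 5
5 vertices


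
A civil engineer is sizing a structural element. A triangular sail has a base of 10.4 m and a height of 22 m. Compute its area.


Shape: triangle
Base b = 10.4 m, Height h = 22 m
Formula: A = (1/2) * b * h
A = 0.5 * 10.4 * 22
A = 0.5 * 228.8
A = 114.4
114.4 m^2


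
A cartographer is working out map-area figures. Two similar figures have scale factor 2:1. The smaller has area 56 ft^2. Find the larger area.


Linear scale factor k = 2
Original area = 56 ft^2
Rule: under a linear scaling by k, areas scale by k^2.
k^2 = 2^2 = 4
New area = 56 * 4
New area = 224
224 ft^2


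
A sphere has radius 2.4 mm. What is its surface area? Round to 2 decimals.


Shape: sphere
Radius r = 2.4 mm
Formula: SA = 4 * pi * r^2
r^2 = 5.76
SA = 4 * pi * 5.76
SA = 23.04 * pi
SA = 72.38
72.38 mm^2


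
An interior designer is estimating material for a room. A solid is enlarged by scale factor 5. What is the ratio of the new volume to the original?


Linear scale factor k = 5
Rule: under a linear scaling by k, volumes scale by k^3.
k^3 = 5 * 5 * 5
k^3 = 25 * 5
k^3 = 125
Volume scales by a factor of 125.
125 (dimensionless)


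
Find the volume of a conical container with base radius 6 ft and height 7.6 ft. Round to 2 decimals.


Shape: cone
Radius r = 6 ft, Height h = 7.6 ft
Formula: V = (1/3) * pi * r^2 * h
r^2 = 36
pi * r^2 * h = pi * 36 * 7.6 = 273.6 * pi
V = 273.6 * pi / 3
V = 286.51
286.51 ft^3


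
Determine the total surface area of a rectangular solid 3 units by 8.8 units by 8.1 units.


Shape: rectangular prism
l = 3 units, w = 8.8 units, h = 8.1 units
Formula: SA = 2(lw + lh + wh)
lw = 26.4, lh = 24.3, wh = 71.28
lw + lh + wh = 121.98
SA = 2 * 121.98
SA = 243.96
243.96 units^2


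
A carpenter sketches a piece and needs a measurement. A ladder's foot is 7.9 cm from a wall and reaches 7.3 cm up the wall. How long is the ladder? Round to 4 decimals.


Shape: right triangle
Legs a = 7.9 cm, b = 7.3 cm
Formula: c = sqrt(a^2 + b^2)
a^2 = 62.41, b^2 = 53.29
a^2 + b^2 = 115.7
c = sqrt(115.7)
c = 10.7564
10.7564 cm


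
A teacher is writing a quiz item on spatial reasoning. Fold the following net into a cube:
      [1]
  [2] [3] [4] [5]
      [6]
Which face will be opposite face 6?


Net: cross layout. Take square 3 as the base (bottom).
Fold the four squares in the horizontal row up around 3: 2 -> left, 4 -> right, 5 wraps to the top.
Fold 1 and 6 up from 3: 1 -> back, 6 -> front.
Opposite pairs are therefore: (1, 6), (2, 4), (3, 5).
Face 6 is opposite face 1.
face 1


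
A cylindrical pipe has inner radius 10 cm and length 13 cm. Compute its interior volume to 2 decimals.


Shape: cylinder
Radius r = 10 cm, Height h = 13 cm
Formula: V = pi * r^2 * h
r^2 = 100
V = pi * 100 * 13
V = 1300 * pi
V = 4084.07
4084.07 cm^3


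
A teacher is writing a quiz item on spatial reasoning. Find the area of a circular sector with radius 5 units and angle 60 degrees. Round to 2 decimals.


Shape: circular sector
Radius r = 5 units, Angle = 60 degrees
Formula: A = (angle/360) * pi * r^2
r^2 = 25
Fraction of circle = 60/360
A = (60/360) * pi * 25
A = 4.166667 * pi
A = 13.09
13.09 units^2


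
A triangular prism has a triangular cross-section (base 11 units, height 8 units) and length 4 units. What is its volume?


Shape: triangular prism
Triangle base = 11 units, triangle height = 8 units, prism length L = 4 units
Formula: V = (1/2 * b * h_tri) * L
Cross-section area = 0.5 * 11 * 8 = 44
V = 44 * 4
V = 176
176 units^3


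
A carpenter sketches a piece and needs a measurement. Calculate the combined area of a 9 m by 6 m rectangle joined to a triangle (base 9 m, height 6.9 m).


Composite shape: rectangle + triangle
Rectangle area = 9 * 6 = 54
Triangle area = 0.5 * 9 * 6.9 = 31.05
Total = 54 + 31.05
Total = 85.05
85.05 m^2


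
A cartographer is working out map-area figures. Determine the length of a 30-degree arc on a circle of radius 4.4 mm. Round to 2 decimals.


Shape: circular arc
Radius r = 4.4 mm, Angle = 30 degrees
Formula: L = (angle/360) * 2 * pi * r
2 * pi * r = 8.8 * pi
L = (30/360) * 8.8 * pi
L = 0.733333 * pi
L = 2.3
2.3 mm


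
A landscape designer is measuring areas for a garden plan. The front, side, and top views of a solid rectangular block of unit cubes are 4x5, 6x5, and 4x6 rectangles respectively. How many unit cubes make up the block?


Orthographic views of a solid rectangular block:
Front view 4 x 5 -> length = 4, height = 5
Side view 6 x 5 -> width = 6, height = 5 (consistent)
Top view 4 x 6 -> confirms length = 4, width = 6
The block is 4 x 6 x 5.
Total unit cubes = 4 * 6 * 5 = 120
120 unit cubes


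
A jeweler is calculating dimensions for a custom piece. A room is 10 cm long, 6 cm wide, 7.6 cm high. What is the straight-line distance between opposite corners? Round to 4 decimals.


Shape: rectangular box (space diagonal)
l = 10 cm, w = 6 cm, h = 7.6 cm
Visualize: the diagonal of the base, then a right triangle with that diagonal and the height.
Formula: d = sqrt(l^2 + w^2 + h^2)
l^2 + w^2 + h^2 = 100 + 36 + 57.76 = 193.76
d = sqrt(193.76)
d = 13.9198
13.9198 cm


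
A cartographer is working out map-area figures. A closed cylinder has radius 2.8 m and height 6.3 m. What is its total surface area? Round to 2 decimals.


Shape: closed cylinder
Radius r = 2.8 m, Height h = 6.3 m
Formula: SA = 2*pi*r^2 + 2*pi*r*h = 2*pi*r*(r + h)
r + h = 9.1
2 * r * (r + h) = 2 * 2.8 * 9.1 = 50.96
SA = 50.96 * pi
SA = 160.1
160.1 m^2


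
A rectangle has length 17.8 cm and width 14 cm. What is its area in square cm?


Shape: rectangle
Length l = 17.8 cm, Width w = 14 cm
Formula: A = l * w
A = 17.8 * 14
A = 249.2
249.2 cm^2


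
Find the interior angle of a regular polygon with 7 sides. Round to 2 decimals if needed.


Shape: regular heptagon (7 sides)
Formula: interior angle = (n - 2) * 180 / n
(n - 2) = 5
(n - 2) * 180 = 900
angle = 900 / 7
angle = 128.57
128.57 degrees


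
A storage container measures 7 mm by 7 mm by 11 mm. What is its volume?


Shape: rectangular prism
l = 7 mm, w = 7 mm, h = 11 mm
Formula: V = l * w * h
V = 7 * 7 * 11
V = 49 * 11
V = 539
539 mm^3


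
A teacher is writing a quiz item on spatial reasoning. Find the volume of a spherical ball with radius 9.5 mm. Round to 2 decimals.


Shape: sphere
Radius r = 9.5 mm
Formula: V = (4/3) * pi * r^3
r^3 = 857.375
(4/3) * 857.375 = 1143.166667
V = 1143.166667 * pi
V = 3591.36
3591.36 mm^3


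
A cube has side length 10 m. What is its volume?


Shape: cube
Side s = 10 m
Formula: V = s^3
V = 10 * 10 * 10
V = 100 * 10
V = 1000
1000 m^3


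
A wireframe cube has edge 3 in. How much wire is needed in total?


Shape: cube
Side s = 3 in
A cube has 12 edges, all equal.
Formula: total edge length = 12 * s
Total = 12 * 3
Total = 36
36 in


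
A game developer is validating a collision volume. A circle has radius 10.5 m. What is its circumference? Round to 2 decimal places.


Shape: circle
Radius r = 10.5 m
Formula: C = 2 * pi * r
C = 2 * pi * 10.5
C = 21 * pi
C = 65.97
65.97 m


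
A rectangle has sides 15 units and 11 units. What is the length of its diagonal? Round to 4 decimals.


Shape: rectangle (diagonal via Pythagoras)
Sides: 15 units and 11 units
Formula: d = sqrt(l^2 + w^2)
l^2 = 225, w^2 = 121
l^2 + w^2 = 346
d = sqrt(346)
d = 18.6011
18.6011 units


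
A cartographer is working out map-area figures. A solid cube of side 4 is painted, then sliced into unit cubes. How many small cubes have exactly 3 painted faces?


Large cube: 4 x 4 x 4, cut into unit cubes.
Cubes with 3 painted faces are at the corners. A cube always has 8 corners.
Count = 8
8 unit cubes


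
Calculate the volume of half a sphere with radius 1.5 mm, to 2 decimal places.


Shape: hemisphere (half of a sphere)
Radius r = 1.5 mm
Formula: V = (1/2) * (4/3) * pi * r^3 = (2/3) * pi * r^3
r^3 = 3.375
(2/3) * 3.375 = 2.25
V = 2.25 * pi
V = 7.07
7.07 mm^3


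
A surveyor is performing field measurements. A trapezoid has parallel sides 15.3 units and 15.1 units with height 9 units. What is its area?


Shape: trapezoid
Parallel sides a = 15.3 units, b = 15.1 units; Height h = 9 units
Formula: A = (a + b) * h / 2
a + b = 15.3 + 15.1 = 30.4
A = 30.4 * 9 / 2
A = 273.6 / 2
A = 136.8
136.8 units^2


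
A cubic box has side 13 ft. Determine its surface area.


Shape: cube
Side s = 13 ft
A cube has 6 square faces.
Formula: SA = 6 * s^2
s^2 = 169
SA = 6 * 169
SA = 1014
1014 ft^2


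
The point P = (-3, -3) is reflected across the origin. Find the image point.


Transformation: reflection
Original point: (-3, -3)
Rule for reflection through the origin: (x, y) -> (-x, -y)
Apply: (-3, -3) -> (3, 3)
(3, 3)


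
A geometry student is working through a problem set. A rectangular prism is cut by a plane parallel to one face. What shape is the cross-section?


Solid: rectangular prism
Cutting plane: parallel to one face
Visualize the intersection of the plane with the solid's surface.
The boundary of the cut region is a rectangle.
rectangle


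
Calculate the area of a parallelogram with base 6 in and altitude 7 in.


Shape: parallelogram
Base b = 6 in, Height h = 7 in
Formula: A = b * h
A = 6 * 7
A = 42
42 in^2


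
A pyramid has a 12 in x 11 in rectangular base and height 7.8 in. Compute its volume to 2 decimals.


Shape: rectangular pyramid
Base: 12 in x 11 in, Height h = 7.8 in
Formula: V = (1/3) * base_area * h
base_area = 12 * 11 = 132
base_area * h = 132 * 7.8 = 1029.6
V = 1029.6 / 3
V = 343.2
343.2 in^3


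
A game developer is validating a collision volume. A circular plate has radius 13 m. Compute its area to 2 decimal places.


Shape: circle
Radius r = 13 m
Formula: A = pi * r^2
r^2 = 13^2 = 169
A = pi * 169
A = 530.93
530.93 m^2


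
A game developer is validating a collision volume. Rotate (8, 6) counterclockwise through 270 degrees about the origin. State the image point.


Transformation: rotation about the origin
Original point: (8, 6)
Rule for 270 deg counterclockwise: (x, y) -> (y, -x)
Apply: (8, 6) -> (6, -8)
(6, -8)


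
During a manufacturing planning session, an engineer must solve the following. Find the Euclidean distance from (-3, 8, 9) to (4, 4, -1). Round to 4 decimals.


3D distance between two points
P1 = (-3, 8, 9), P2 = (4, 4, -1)
Formula: d = sqrt((x2-x1)^2 + (y2-y1)^2 + (z2-z1)^2)
dx = 4 - -3 = 7
dy = 4 - 8 = -4
dz = -1 - 9 = -10
dx^2 + dy^2 + dz^2 = 49 + 16 + 100 = 165
d = sqrt(165)
d = 12.8452
12.8452 units


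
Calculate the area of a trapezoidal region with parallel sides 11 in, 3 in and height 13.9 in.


Shape: trapezoid
Parallel sides a = 11 in, b = 3 in; Height h = 13.9 in
Formula: A = (a + b) * h / 2
a + b = 11 + 3 = 14
A = 14 * 13.9 / 2
A = 194.6 / 2
A = 97.3
97.3 in^2


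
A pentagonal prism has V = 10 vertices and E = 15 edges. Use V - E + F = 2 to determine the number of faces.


Polyhedron: pentagonal prism
Euler's formula for convex polyhedra: V - E + F = 2
Given: V = 10 vertices and E = 15 edges
Solve for F:
F = 2 + E - V = 2 + 15 - 10 = 7
7 faces


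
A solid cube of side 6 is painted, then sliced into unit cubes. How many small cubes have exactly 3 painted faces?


Large cube: 6 x 6 x 6, cut into unit cubes.
Cubes with 3 painted faces are at the corners. A cube always has 8 corners.
Count = 8
8 unit cubes


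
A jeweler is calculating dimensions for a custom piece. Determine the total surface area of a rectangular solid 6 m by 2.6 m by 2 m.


Shape: rectangular prism
l = 6 m, w = 2.6 m, h = 2 m
Formula: SA = 2(lw + lh + wh)
lw = 15.6, lh = 12, wh = 5.2
lw + lh + wh = 32.8
SA = 2 * 32.8
SA = 65.6
65.6 m^2


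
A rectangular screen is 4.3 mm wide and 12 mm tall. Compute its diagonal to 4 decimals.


Shape: rectangle (diagonal via Pythagoras)
Sides: 4.3 mm and 12 mm
Formula: d = sqrt(l^2 + w^2)
l^2 = 18.49, w^2 = 144
l^2 + w^2 = 162.49
d = sqrt(162.49)
d = 12.7472
12.7472 mm


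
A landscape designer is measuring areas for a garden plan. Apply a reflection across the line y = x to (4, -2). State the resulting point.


Transformation: reflection
Original point: (4, -2)
Rule for reflection over y = x: (x, y) -> (y, x)
Apply: (4, -2) -> (-2, 4)
(-2, 4)


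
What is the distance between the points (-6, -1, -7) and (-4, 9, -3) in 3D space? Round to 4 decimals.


3D distance between two points
P1 = (-6, -1, -7), P2 = (-4, 9, -3)
Formula: d = sqrt((x2-x1)^2 + (y2-y1)^2 + (z2-z1)^2)
dx = -4 - -6 = 2
dy = 9 - -1 = 10
dz = -3 - -7 = 4
dx^2 + dy^2 + dz^2 = 4 + 100 + 16 = 120
d = sqrt(120)
d = 10.9545
10.9545 units


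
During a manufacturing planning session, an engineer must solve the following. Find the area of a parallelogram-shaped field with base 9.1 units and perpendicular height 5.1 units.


Shape: parallelogram
Base b = 9.1 units, Height h = 5.1 units
Formula: A = b * h
A = 9.1 * 5.1
A = 46.41
46.41 units^2


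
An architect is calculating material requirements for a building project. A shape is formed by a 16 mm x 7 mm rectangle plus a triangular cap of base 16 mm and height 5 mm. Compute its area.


Composite shape: rectangle + triangle
Rectangle area = 16 * 7 = 112
Triangle area = 0.5 * 16 * 5 = 40
Total = 112 + 40
Total = 152
152 mm^2


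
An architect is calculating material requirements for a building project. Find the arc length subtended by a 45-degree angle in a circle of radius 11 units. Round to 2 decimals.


Shape: circular arc
Radius r = 11 units, Angle = 45 degrees
Formula: L = (angle/360) * 2 * pi * r
2 * pi * r = 22 * pi
L = (45/360) * 22 * pi
L = 2.75 * pi
L = 8.64
8.64 units


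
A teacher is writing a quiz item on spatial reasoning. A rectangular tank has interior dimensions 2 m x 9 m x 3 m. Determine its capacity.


Shape: rectangular prism
l = 2 m, w = 9 m, h = 3 m
Formula: V = l * w * h
V = 2 * 9 * 3
V = 18 * 3
V = 54
54 m^3


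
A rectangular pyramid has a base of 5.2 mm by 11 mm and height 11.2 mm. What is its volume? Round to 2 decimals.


Shape: rectangular pyramid
Base: 5.2 mm x 11 mm, Height h = 11.2 mm
Formula: V = (1/3) * base_area * h
base_area = 5.2 * 11 = 57.2
base_area * h = 57.2 * 11.2 = 640.64
V = 640.64 / 3
V = 213.55
213.55 mm^3


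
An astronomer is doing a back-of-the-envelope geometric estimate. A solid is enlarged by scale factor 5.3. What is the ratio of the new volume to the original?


Linear scale factor k = 5.3
Rule: under a linear scaling by k, volumes scale by k^3.
k^3 = 5.3 * 5.3 * 5.3
k^3 = 28.09 * 5.3
k^3 = 148.877
Volume scales by a factor of 148.877.
148.877 (dimensionless)


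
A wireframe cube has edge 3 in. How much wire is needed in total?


Shape: cube
Side s = 3 in
A cube has 12 edges, all equal.
Formula: total edge length = 12 * s
Total = 12 * 3
Total = 36
36 in


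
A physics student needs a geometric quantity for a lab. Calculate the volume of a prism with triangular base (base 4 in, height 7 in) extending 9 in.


Shape: triangular prism
Triangle base = 4 in, triangle height = 7 in, prism length L = 9 in
Formula: V = (1/2 * b * h_tri) * L
Cross-section area = 0.5 * 4 * 7 = 14
V = 14 * 9
V = 126
126 in^3


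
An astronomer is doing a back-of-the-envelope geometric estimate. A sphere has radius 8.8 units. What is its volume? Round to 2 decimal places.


Shape: sphere
Radius r = 8.8 units
Formula: V = (4/3) * pi * r^3
r^3 = 681.472
(4/3) * 681.472 = 908.629333
V = 908.629333 * pi
V = 2854.54
2854.54 units^3
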